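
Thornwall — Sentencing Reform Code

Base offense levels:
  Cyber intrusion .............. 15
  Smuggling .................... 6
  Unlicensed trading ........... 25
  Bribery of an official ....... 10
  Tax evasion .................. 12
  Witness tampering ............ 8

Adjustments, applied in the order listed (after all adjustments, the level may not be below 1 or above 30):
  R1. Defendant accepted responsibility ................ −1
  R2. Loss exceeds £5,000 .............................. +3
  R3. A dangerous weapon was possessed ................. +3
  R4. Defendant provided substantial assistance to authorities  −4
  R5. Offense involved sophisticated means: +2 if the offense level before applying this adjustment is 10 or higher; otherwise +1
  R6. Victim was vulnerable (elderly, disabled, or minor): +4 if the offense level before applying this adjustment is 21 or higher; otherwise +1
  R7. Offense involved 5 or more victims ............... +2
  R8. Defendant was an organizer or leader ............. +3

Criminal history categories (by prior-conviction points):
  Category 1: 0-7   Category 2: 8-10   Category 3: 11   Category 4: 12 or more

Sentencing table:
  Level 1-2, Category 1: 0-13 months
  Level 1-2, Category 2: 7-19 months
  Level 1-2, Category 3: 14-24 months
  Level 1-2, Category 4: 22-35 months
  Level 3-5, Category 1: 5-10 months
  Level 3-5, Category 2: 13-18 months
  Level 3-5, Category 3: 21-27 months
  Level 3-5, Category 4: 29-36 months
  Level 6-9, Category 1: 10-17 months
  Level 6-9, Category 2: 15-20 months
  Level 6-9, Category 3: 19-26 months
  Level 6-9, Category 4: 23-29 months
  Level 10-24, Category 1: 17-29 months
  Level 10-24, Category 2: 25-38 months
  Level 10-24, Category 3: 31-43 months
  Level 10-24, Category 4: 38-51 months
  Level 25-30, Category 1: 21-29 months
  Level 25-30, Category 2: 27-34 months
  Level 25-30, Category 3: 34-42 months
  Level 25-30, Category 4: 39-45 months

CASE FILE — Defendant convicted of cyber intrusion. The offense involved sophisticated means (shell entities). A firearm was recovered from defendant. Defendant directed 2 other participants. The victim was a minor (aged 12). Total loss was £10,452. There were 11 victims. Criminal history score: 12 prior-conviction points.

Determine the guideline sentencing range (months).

Base offense level for cyber intrusion: 15.
R2 applies: 15 + 3 = 18.
R3 applies: 18 + 3 = 21.
R4 does not apply.
R5 applies (level before this adjustment is 21 ≥ 10, so +2): 21 + 2 = 23.
R6 applies (level before this adjustment is 23 ≥ 21, so +4): 23 + 4 = 27.
R7 applies: 27 + 2 = 29.
R8 applies: 29 + 3 = 32.
Level 32 exceeds the maximum of 30; capped at 30.
Final offense level: 30.
Criminal history: 12 prior points → Category 4 (12+).
Level 30 falls in the 25-30 band.
Grid: Level 25-30 × Category 4 = 39-45 months.

39-45 months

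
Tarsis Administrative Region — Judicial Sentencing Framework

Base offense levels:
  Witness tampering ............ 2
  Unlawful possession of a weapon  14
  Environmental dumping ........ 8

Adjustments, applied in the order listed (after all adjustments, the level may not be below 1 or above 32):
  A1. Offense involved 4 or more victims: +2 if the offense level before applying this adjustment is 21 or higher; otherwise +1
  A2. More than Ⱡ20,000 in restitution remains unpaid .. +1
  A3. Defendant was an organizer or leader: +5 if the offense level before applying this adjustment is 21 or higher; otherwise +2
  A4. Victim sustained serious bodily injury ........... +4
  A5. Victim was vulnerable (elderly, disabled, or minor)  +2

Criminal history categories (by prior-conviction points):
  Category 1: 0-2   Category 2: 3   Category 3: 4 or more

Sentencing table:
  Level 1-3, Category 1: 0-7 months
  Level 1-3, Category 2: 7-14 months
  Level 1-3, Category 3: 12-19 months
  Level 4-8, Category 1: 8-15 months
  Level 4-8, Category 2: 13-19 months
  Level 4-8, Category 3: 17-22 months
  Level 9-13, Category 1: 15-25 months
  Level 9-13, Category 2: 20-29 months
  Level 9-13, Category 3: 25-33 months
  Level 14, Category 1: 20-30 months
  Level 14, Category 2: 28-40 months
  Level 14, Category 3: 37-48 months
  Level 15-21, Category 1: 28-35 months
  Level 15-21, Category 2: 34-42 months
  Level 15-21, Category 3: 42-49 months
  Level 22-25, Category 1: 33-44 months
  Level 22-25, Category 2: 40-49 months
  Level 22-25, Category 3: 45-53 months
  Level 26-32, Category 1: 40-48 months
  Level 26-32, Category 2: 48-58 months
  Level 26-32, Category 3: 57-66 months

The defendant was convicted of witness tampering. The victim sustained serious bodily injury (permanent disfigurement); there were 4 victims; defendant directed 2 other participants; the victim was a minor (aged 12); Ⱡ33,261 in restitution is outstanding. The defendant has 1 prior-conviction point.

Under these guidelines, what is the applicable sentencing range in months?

Base offense level for witness tampering: 2.
A1 applies (level before this adjustment is 2 < 21, so +1): 2 + 1 = 3.
A2 applies: 3 + 1 = 4.
A3 applies (level before this adjustment is 4 < 21, so +2): 4 + 2 = 6.
A4 applies: 6 + 4 = 10.
A5 applies: 10 + 2 = 12.
Final offense level: 12.
Criminal history: 1 prior point → Category 1 (0-2).
Level 12 falls in the 9-13 band.
Grid: Level 9-13 × Category 1 = 15-25 months.

15-25 months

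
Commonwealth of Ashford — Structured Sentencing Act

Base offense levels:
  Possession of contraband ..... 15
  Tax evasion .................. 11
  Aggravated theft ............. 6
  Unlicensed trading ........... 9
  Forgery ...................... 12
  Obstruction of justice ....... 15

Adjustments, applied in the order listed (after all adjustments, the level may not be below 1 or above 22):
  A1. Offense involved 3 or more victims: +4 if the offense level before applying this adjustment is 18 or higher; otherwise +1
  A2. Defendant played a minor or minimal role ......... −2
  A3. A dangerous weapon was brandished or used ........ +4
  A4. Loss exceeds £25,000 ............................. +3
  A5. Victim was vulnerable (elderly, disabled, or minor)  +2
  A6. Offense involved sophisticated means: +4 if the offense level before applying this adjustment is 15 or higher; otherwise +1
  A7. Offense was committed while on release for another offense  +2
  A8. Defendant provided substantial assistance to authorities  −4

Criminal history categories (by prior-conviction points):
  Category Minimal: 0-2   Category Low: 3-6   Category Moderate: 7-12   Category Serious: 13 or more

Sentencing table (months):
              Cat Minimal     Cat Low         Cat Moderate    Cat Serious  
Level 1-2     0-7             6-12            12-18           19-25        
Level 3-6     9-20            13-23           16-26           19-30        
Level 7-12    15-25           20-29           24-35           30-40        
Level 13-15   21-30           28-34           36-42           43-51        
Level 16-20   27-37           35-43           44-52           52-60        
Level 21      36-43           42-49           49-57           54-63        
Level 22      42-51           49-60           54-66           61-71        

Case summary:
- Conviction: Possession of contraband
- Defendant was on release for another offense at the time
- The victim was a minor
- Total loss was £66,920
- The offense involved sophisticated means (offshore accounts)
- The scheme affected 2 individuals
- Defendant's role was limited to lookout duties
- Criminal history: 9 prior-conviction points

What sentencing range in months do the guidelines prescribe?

54-66 months

Base offense level for possession of contraband: 15.
A1 does not apply.
A2 applies: 15 − 2 = 13.
A4 applies: 13 + 3 = 16.
A5 applies: 16 + 2 = 18.
A6 applies (level before this adjustment is 18 ≥ 15, so +4): 18 + 4 = 22.
A7 applies: 22 + 2 = 24.
Level 24 exceeds the maximum of 22; capped at 22.
Final offense level: 22.
Criminal history: 9 prior points → Category Moderate (7-12).
Level 22 falls in the 22 band.
Grid: Level 22 × Category Moderate = 54-66 months.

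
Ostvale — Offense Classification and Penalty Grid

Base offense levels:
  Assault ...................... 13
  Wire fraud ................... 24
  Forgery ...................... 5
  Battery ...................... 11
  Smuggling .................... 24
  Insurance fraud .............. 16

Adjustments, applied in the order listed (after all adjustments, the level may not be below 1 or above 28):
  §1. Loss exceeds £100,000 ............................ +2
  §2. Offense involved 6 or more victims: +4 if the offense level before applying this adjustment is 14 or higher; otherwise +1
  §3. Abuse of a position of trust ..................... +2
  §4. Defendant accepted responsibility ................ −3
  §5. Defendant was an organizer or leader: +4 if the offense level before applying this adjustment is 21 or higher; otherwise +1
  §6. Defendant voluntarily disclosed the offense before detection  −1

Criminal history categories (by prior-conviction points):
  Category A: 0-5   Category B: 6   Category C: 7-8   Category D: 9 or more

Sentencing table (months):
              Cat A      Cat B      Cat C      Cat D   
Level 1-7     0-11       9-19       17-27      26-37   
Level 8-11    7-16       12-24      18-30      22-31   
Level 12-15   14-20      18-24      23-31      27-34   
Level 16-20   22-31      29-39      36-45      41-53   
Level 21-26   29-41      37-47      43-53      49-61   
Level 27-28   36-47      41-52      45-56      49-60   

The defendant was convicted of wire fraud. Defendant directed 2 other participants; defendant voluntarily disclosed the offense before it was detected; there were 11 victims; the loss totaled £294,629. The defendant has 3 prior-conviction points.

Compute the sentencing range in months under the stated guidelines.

Base offense level for wire fraud: 24.
§1 applies: 24 + 2 = 26.
§2 applies (level before this adjustment is 26 ≥ 14, so +4): 26 + 4 = 30.
§4 does not apply.
§5 applies (level before this adjustment is 30 ≥ 21, so +4): 30 + 4 = 34.
§6 applies: 34 − 1 = 33.
Level 33 exceeds the maximum of 28; capped at 28.
Final offense level: 28.
Criminal history: 3 prior points → Category A (0-5).
Level 28 falls in the 27-28 band.
Grid: Level 27-28 × Category A = 36-47 months.

36-47 months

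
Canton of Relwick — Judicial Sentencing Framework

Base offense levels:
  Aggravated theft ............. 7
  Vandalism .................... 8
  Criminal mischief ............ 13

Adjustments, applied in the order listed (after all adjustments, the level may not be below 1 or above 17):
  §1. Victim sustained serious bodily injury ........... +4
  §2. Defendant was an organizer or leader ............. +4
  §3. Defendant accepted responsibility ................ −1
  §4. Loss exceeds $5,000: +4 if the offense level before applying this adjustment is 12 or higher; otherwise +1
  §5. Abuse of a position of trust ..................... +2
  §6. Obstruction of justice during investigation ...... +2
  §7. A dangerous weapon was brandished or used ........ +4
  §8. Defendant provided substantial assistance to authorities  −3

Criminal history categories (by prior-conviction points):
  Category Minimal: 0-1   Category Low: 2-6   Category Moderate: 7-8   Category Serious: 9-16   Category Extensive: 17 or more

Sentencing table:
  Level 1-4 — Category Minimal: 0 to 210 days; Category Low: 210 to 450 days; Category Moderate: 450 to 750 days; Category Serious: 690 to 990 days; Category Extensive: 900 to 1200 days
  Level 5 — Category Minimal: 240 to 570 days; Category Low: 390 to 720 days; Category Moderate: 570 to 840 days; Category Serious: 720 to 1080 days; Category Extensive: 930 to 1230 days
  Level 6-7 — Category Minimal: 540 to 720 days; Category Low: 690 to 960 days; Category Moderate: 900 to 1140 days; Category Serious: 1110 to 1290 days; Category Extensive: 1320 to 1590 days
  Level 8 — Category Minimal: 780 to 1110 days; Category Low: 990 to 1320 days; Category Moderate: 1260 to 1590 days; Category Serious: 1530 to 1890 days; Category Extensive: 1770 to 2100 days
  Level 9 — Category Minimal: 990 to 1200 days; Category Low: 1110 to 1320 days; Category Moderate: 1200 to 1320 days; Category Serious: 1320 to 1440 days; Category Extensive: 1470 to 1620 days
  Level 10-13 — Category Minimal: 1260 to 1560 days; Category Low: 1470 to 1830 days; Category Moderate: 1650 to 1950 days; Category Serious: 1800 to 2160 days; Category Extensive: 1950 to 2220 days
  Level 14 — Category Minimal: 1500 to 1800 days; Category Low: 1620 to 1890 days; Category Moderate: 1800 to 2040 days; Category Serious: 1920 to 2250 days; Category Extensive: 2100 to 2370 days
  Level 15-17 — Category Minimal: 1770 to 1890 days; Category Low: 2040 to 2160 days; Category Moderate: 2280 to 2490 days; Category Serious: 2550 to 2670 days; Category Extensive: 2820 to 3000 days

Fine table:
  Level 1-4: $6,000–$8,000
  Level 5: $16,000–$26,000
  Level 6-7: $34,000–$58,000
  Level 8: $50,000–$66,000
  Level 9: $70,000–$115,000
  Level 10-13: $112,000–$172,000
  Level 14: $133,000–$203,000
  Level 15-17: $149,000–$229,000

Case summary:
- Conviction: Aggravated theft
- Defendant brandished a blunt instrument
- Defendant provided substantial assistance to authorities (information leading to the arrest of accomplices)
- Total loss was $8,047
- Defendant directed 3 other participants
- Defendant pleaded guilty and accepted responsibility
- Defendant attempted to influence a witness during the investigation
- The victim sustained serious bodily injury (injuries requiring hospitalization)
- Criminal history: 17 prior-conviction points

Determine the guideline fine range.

$149,000–$229,000

Base offense level for aggravated theft: 7.
§1 applies: 7 + 4 = 11.
§2 applies: 11 + 4 = 15.
§3 applies: 15 − 1 = 14.
§4 applies (level before this adjustment is 14 ≥ 12, so +4): 14 + 4 = 18.
§5 does not apply.
§6 applies: 18 + 2 = 20.
§7 applies: 20 + 4 = 24.
§8 applies: 24 − 3 = 21.
Level 21 exceeds the maximum of 17; capped at 17.
Final offense level: 17.
Level 17 falls in the 15-17 band.
Fine table: Level 15-17 → $149,000–$229,000.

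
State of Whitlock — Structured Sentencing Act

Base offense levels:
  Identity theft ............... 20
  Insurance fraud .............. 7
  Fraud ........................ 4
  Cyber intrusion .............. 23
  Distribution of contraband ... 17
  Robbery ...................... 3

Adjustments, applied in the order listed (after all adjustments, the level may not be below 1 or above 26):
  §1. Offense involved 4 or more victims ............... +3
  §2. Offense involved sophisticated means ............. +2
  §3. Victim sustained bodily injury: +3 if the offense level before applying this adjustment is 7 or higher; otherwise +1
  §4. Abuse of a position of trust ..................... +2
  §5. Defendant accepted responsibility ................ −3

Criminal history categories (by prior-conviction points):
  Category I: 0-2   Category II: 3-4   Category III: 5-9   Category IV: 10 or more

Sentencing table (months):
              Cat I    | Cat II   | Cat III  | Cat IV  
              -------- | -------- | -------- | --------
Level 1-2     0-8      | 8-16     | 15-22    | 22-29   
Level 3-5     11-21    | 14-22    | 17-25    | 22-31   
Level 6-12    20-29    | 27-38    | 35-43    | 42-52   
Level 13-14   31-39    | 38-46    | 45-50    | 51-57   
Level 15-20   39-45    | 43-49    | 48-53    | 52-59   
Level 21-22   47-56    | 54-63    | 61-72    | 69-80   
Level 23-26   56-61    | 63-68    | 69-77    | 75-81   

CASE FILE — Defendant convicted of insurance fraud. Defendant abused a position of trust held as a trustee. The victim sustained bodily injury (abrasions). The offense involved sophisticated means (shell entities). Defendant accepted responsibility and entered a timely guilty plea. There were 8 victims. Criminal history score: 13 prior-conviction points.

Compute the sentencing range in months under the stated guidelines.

Base offense level for insurance fraud: 7.
§1 applies: 7 + 3 = 10.
§2 applies: 10 + 2 = 12.
§3 applies (level before this adjustment is 12 ≥ 7, so +3): 12 + 3 = 15.
§4 applies: 15 + 2 = 17.
§5 applies: 17 − 3 = 14.
Final offense level: 14.
Criminal history: 13 prior points → Category IV (10+).
Level 14 falls in the 13-14 band.
Grid: Level 13-14 × Category IV = 51-57 months.

51-57 months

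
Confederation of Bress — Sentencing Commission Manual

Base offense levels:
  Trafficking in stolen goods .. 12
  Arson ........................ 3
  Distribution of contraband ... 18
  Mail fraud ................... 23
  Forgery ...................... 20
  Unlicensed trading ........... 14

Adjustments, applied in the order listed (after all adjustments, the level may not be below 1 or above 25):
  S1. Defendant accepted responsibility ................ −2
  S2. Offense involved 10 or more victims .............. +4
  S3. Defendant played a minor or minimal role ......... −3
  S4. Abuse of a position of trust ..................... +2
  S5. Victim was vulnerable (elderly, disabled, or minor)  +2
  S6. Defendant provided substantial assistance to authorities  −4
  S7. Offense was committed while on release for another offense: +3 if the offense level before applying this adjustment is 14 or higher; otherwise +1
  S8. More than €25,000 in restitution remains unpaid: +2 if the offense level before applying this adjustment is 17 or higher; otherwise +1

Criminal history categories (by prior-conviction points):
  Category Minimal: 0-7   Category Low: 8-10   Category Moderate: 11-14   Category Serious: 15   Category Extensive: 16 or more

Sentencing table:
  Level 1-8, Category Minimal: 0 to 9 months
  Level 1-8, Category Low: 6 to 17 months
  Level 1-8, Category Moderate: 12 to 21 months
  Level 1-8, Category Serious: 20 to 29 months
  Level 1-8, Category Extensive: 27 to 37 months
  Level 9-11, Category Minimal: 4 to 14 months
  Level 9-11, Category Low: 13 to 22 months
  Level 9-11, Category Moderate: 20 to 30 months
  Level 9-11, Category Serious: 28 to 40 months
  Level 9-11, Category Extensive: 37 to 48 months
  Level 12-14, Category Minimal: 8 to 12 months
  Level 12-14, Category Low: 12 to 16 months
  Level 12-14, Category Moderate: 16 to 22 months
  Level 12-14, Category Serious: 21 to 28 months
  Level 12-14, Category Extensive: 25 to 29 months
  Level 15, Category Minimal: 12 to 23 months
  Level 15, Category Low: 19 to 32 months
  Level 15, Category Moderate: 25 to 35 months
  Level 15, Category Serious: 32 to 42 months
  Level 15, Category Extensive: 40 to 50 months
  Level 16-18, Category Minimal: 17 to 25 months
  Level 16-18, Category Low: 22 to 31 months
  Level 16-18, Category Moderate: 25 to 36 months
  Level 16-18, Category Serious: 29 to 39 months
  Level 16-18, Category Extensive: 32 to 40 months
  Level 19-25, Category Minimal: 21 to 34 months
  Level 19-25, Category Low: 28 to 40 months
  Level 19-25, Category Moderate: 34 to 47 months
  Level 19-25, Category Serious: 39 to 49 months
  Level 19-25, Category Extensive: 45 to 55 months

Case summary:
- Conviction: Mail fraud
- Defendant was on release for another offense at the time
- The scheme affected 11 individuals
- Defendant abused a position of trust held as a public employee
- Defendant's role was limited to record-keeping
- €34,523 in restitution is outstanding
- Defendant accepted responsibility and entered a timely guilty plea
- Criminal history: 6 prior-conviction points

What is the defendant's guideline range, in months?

Base offense level for mail fraud: 23.
S1 applies: 23 − 2 = 21.
S2 applies: 21 + 4 = 25.
S3 applies: 25 − 3 = 22.
S4 applies: 22 + 2 = 24.
S5 does not apply.
S7 applies (level before this adjustment is 24 ≥ 14, so +3): 24 + 3 = 27.
S8 applies (level before this adjustment is 27 ≥ 17, so +2): 27 + 2 = 29.
Level 29 exceeds the maximum of 25; capped at 25.
Final offense level: 25.
Criminal history: 6 prior points → Category Minimal (0-7).
Level 25 falls in the 19-25 band.
Grid: Level 19-25 × Category Minimal = 21-34 months.

21-34 months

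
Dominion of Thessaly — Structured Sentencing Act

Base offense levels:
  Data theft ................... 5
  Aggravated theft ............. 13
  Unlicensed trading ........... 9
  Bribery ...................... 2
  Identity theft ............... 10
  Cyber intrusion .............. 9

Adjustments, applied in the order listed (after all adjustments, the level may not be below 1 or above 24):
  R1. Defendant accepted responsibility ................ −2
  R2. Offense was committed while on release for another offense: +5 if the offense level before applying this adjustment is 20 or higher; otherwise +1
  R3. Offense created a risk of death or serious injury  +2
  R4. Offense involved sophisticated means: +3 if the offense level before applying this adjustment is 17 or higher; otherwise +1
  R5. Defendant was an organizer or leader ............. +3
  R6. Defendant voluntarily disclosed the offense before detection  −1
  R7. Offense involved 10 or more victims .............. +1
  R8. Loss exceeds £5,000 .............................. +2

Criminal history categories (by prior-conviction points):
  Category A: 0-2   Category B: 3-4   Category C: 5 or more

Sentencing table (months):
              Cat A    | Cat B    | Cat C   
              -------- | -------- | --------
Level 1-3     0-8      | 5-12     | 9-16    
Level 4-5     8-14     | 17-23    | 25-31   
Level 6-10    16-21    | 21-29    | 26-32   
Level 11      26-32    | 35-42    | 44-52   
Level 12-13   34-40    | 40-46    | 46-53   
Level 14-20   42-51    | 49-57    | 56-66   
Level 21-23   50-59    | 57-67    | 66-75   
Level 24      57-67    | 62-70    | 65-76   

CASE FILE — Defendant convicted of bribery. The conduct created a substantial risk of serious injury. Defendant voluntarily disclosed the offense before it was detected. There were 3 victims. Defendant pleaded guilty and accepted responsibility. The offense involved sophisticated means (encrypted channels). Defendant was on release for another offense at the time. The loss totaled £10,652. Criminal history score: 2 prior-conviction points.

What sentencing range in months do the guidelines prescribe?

8-14 months

Base offense level for bribery: 2.
R1 applies: 2 − 2 = 0.
R2 applies (level before this adjustment is 0 < 20, so +1): 0 + 1 = 1.
R3 applies: 1 + 2 = 3.
R4 applies (level before this adjustment is 3 < 17, so +1): 3 + 1 = 4.
R5 does not apply.
R6 applies: 4 − 1 = 3.
R8 applies: 3 + 2 = 5.
Final offense level: 5.
Criminal history: 2 prior points → Category A (0-2).
Level 5 falls in the 4-5 band.
Grid: Level 4-5 × Category A = 8-14 months.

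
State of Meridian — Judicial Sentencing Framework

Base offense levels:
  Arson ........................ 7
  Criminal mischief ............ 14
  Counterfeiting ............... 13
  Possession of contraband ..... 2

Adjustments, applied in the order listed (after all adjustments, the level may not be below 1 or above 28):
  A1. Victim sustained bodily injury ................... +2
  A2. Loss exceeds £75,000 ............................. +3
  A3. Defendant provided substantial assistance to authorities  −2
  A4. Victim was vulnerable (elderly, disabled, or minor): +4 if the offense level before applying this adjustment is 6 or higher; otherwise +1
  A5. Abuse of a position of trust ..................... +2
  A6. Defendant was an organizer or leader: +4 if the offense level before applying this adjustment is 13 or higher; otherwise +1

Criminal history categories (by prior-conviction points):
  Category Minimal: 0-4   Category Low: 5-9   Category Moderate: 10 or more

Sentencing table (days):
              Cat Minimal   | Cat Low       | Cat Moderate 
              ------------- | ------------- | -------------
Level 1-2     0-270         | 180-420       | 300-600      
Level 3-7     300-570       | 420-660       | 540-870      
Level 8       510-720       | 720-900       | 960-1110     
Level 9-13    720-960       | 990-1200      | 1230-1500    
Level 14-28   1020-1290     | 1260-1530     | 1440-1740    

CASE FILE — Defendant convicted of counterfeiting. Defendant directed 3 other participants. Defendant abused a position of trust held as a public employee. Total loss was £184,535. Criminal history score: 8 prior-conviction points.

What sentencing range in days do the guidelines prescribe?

1260-1530 days

Base offense level for counterfeiting: 13.
A1 does not apply.
A2 applies: 13 + 3 = 16.
A5 applies: 16 + 2 = 18.
A6 applies (level before this adjustment is 18 ≥ 13, so +4): 18 + 4 = 22.
Final offense level: 22.
Criminal history: 8 prior points → Category Low (5-9).
Level 22 falls in the 14-28 band.
Grid: Level 14-28 × Category Low = 1260-1530 days.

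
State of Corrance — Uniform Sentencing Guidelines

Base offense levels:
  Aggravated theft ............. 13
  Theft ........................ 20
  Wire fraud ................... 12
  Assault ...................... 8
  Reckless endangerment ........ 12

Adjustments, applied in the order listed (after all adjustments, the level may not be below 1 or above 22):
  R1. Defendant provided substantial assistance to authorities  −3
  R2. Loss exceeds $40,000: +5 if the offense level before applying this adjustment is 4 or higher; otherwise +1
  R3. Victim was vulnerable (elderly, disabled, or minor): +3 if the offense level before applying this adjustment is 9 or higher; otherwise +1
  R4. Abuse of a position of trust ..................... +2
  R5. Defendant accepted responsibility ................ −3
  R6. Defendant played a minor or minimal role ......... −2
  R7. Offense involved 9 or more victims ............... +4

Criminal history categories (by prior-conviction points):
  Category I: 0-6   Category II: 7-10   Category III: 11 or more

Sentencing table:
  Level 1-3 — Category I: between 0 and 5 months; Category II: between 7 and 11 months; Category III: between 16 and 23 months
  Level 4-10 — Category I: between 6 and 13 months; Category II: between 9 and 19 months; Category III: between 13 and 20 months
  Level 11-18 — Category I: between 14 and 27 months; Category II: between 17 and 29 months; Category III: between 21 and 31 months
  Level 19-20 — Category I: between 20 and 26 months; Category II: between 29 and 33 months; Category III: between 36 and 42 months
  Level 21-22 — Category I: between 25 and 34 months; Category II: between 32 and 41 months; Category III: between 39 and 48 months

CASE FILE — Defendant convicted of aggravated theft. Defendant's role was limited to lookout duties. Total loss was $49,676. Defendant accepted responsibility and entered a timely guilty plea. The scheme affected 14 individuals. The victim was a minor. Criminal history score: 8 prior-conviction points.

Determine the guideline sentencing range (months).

29-33 months

Base offense level for aggravated theft: 13.
R2 applies (level before this adjustment is 13 ≥ 4, so +5): 13 + 5 = 18.
R3 applies (level before this adjustment is 18 ≥ 9, so +3): 18 + 3 = 21.
R4 does not apply.
R5 applies: 21 − 3 = 18.
R6 applies: 18 − 2 = 16.
R7 applies: 16 + 4 = 20.
Final offense level: 20.
Criminal history: 8 prior points → Category II (7-10).
Level 20 falls in the 19-20 band.
Grid: Level 19-20 × Category II = 29-33 months.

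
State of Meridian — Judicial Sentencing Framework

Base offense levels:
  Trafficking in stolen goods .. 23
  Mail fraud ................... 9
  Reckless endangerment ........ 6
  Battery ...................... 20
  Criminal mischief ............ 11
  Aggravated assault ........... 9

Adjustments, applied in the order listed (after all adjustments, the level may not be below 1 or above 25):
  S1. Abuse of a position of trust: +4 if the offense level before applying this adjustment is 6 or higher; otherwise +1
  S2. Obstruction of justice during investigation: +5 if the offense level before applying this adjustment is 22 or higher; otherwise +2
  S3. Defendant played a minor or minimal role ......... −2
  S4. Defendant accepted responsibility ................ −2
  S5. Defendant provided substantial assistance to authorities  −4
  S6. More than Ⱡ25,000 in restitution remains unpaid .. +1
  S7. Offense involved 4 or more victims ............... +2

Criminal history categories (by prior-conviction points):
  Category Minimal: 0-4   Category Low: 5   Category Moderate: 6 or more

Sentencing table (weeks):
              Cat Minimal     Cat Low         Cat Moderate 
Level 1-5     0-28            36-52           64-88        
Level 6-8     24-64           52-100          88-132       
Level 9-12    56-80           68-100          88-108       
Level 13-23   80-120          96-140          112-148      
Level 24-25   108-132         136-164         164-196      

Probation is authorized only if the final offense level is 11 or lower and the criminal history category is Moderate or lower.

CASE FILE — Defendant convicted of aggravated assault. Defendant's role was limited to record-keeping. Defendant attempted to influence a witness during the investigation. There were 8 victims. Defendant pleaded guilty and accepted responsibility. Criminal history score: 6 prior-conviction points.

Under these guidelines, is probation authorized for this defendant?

Yes

Base offense level for aggravated assault: 9.
S1 does not apply.
S2 applies (level before this adjustment is 9 < 22, so +2): 9 + 2 = 11.
S3 applies: 11 − 2 = 9.
S4 applies: 9 − 2 = 7.
S6 does not apply.
S7 applies: 7 + 2 = 9.
Final offense level: 9.
Criminal history: 6 prior points → Category Moderate (6+).
Level 9 falls in the 9-12 band.
Grid: Level 9-12 × Category Moderate = 88-108 weeks.
Probation check: level 9 ≤ 11 and category Moderate ≤ Moderate → eligible.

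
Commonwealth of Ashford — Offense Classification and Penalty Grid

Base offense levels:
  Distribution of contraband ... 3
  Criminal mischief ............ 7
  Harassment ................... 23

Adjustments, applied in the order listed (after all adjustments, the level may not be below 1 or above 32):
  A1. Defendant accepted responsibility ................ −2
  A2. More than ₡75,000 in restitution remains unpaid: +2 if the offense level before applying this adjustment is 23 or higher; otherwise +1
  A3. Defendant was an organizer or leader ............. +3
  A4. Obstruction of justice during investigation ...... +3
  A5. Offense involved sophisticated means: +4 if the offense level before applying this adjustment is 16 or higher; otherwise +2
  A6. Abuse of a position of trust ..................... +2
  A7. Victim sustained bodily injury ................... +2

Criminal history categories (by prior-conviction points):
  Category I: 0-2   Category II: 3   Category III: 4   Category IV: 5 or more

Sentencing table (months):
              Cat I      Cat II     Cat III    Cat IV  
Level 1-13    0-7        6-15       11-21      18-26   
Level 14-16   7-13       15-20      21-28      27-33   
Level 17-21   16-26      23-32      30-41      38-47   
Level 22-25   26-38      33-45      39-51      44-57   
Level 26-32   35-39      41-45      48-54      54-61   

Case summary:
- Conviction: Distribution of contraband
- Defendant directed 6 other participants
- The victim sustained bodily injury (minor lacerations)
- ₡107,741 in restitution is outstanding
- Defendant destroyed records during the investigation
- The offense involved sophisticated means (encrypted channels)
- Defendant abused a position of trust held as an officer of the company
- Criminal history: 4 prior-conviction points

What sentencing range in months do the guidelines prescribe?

Base offense level for distribution of contraband: 3.
A1 does not apply.
A2 applies (level before this adjustment is 3 < 23, so +1): 3 + 1 = 4.
A3 applies: 4 + 3 = 7.
A4 applies: 7 + 3 = 10.
A5 applies (level before this adjustment is 10 < 16, so +2): 10 + 2 = 12.
A6 applies: 12 + 2 = 14.
A7 applies: 14 + 2 = 16.
Final offense level: 16.
Criminal history: 4 prior points → Category III (4).
Level 16 falls in the 14-16 band.
Grid: Level 14-16 × Category III = 21-28 months.

21-28 months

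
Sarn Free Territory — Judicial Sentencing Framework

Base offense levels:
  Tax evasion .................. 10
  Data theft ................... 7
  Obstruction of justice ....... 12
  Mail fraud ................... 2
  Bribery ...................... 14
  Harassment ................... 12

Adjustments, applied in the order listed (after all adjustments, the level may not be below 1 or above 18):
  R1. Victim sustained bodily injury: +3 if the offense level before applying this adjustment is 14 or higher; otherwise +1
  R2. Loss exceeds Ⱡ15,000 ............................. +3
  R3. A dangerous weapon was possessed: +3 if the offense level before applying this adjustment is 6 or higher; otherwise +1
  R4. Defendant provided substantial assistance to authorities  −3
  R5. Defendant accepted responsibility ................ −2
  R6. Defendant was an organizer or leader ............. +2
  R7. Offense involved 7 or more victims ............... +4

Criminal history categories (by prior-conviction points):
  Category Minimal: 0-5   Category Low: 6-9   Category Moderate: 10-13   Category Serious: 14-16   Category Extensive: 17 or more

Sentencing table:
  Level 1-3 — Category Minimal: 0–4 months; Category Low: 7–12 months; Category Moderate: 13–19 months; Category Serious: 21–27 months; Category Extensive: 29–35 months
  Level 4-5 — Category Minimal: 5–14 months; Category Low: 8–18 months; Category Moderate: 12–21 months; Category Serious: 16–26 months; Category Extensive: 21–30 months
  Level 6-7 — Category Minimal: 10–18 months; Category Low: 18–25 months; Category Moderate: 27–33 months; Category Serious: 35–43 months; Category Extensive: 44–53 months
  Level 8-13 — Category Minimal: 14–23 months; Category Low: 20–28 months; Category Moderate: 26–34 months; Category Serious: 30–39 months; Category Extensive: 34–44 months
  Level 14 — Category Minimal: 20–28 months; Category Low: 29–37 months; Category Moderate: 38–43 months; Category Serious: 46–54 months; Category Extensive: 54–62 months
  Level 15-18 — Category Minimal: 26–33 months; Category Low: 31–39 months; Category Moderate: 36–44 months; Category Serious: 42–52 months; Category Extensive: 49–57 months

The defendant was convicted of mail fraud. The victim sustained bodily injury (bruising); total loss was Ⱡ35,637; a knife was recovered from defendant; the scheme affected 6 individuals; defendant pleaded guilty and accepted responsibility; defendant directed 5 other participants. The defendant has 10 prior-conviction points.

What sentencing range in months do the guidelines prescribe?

26-34 months

Base offense level for mail fraud: 2.
R1 applies (level before this adjustment is 2 < 14, so +1): 2 + 1 = 3.
R2 applies: 3 + 3 = 6.
R3 applies (level before this adjustment is 6 ≥ 6, so +3): 6 + 3 = 9.
R5 applies: 9 − 2 = 7.
R6 applies: 7 + 2 = 9.
R7 does not apply.
Final offense level: 9.
Criminal history: 10 prior points → Category Moderate (10-13).
Level 9 falls in the 8-13 band.
Grid: Level 8-13 × Category Moderate = 26-34 months.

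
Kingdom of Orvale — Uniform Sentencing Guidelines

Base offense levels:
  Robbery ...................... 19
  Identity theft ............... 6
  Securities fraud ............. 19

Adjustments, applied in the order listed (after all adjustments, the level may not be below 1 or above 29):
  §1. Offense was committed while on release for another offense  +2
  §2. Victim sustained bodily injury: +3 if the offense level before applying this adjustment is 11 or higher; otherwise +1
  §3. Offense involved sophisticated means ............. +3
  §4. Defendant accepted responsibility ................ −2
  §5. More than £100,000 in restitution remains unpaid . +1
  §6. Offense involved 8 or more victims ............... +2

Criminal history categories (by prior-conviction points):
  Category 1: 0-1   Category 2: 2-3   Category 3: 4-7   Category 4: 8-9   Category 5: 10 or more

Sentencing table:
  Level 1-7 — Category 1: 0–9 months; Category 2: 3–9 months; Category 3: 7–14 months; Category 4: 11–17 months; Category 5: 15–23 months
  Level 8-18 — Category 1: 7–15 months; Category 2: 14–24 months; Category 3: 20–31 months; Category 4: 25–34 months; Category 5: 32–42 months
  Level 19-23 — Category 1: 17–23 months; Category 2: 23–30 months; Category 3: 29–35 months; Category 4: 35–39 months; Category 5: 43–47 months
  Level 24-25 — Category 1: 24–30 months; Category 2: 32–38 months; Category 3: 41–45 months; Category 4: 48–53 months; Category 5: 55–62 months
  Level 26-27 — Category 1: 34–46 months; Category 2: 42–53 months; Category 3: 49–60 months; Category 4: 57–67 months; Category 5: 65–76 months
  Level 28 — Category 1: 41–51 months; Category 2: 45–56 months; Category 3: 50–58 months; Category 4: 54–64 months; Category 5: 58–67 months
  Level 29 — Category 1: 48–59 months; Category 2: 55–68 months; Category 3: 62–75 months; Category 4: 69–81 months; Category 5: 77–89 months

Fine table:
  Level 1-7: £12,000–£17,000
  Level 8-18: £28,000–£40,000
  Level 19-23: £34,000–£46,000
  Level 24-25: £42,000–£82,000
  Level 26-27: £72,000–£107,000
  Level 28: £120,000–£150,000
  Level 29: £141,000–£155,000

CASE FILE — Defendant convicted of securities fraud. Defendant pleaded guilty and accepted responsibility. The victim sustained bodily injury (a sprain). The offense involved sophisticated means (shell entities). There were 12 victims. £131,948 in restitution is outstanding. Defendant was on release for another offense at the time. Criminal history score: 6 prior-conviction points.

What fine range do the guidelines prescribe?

£120,000–£150,000

Base offense level for securities fraud: 19.
§1 applies: 19 + 2 = 21.
§2 applies (level before this adjustment is 21 ≥ 11, so +3): 21 + 3 = 24.
§3 applies: 24 + 3 = 27.
§4 applies: 27 − 2 = 25.
§5 applies: 25 + 1 = 26.
§6 applies: 26 + 2 = 28.
Final offense level: 28.
Level 28 falls in the 28 band.
Fine table: Level 28 → £120,000–£150,000.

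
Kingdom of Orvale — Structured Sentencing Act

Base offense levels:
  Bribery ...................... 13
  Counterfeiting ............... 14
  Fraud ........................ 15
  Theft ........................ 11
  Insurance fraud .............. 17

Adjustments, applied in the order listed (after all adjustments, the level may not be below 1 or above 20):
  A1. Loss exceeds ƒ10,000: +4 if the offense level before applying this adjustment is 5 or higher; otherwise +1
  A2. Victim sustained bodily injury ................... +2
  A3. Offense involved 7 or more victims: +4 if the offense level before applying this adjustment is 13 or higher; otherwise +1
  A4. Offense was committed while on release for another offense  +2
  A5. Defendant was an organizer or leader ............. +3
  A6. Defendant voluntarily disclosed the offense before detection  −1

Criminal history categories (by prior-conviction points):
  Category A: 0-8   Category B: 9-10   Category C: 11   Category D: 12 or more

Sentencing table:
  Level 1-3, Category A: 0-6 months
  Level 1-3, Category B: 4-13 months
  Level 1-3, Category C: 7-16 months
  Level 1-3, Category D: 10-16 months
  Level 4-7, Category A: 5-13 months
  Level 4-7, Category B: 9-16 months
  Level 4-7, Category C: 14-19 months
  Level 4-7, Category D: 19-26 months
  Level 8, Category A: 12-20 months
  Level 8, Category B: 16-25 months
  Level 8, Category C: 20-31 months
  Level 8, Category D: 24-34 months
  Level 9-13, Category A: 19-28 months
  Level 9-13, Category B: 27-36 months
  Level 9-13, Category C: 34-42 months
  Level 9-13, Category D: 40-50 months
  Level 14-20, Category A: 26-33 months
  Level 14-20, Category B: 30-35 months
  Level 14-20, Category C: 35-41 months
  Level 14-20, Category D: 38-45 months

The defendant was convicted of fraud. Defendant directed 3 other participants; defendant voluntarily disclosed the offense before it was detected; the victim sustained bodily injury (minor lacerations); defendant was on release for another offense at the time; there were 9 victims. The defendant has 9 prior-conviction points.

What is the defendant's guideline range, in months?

30-35 months

Base offense level for fraud: 15.
A2 applies: 15 + 2 = 17.
A3 applies (level before this adjustment is 17 ≥ 13, so +4): 17 + 4 = 21.
A4 applies: 21 + 2 = 23.
A5 applies: 23 + 3 = 26.
A6 applies: 26 − 1 = 25.
Level 25 exceeds the maximum of 20; capped at 20.
Final offense level: 20.
Criminal history: 9 prior points → Category B (9-10).
Level 20 falls in the 14-20 band.
Grid: Level 14-20 × Category B = 30-35 months.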